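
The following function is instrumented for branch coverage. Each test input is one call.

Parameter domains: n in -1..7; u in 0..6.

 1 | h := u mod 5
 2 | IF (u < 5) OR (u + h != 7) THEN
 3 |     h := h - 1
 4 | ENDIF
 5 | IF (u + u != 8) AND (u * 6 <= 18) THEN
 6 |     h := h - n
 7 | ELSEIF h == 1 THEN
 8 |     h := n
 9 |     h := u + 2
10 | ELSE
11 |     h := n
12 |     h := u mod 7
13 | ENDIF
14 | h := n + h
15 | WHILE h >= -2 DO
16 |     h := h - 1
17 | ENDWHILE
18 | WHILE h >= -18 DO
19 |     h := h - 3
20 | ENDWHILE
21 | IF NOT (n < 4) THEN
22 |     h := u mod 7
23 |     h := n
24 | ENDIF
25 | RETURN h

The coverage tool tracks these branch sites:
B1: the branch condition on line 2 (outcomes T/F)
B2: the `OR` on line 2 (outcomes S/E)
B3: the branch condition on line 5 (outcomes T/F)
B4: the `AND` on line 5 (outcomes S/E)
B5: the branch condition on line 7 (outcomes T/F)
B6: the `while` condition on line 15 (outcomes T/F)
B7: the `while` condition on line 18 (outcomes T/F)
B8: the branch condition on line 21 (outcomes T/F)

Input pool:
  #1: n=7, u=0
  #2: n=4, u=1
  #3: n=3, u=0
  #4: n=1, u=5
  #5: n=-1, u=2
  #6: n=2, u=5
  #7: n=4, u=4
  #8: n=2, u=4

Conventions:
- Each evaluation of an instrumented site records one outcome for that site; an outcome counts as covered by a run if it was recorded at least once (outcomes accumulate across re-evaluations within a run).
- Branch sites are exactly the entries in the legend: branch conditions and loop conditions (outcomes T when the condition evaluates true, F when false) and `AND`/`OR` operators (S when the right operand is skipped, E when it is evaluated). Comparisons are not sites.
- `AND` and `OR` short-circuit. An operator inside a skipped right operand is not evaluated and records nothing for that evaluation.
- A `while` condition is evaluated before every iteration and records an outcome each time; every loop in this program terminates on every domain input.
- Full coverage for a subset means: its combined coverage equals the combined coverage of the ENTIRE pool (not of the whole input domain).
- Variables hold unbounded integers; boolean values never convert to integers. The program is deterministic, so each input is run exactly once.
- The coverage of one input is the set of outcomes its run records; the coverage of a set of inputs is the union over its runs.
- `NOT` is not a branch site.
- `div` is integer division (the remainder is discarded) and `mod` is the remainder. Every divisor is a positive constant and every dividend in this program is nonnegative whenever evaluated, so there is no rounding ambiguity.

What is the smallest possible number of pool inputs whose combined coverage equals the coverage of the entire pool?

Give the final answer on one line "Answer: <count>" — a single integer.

test 1 (n=7, u=0) hits B1=T, B2=S, B3=T, B4=E, B6=T, B6=F, B7=T, B7=F, B8=T
test 2 (n=4, u=1) hits B1=T, B2=S, B3=T, B4=E, B6=T, B6=F, B7=T, B7=F, B8=T
test 3 (n=3, u=0) hits B1=T, B2=S, B3=T, B4=E, B6=T, B6=F, B7=T, B7=F, B8=F
test 4 (n=1, u=5) hits B1=T, B2=E, B3=F, B4=E, B5=F, B6=T, B6=F, B7=T, B7=F, B8=F
test 5 (n=-1, u=2) hits B1=T, B2=S, B3=T, B4=E, B6=T, B6=F, B7=T, B7=F, B8=F
test 6 (n=2, u=5) hits B1=T, B2=E, B3=F, B4=E, B5=F, B6=T, B6=F, B7=T, B7=F, B8=F
test 7 (n=4, u=4) hits B1=T, B2=S, B3=F, B4=S, B5=F, B6=T, B6=F, B7=T, B7=F, B8=T
test 8 (n=2, u=4) hits B1=T, B2=S, B3=F, B4=S, B5=F, B6=T, B6=F, B7=T, B7=F, B8=F
together the pool reaches 14 outcomes: B1=T, B2=S, B2=E, B3=T, B3=F, B4=S, B4=E, B5=F, B6=T, B6=F, B7=T, B7=F, B8=T, B8=F
size 1 is not enough: best union over all size-1 subsets is 10/14
size 2 is not enough: best union over all size-2 subsets is 13/14
at size 3, {1, 4, 7} reaches all 14 outcomes; every lexicographically earlier size-3 subset fails

Answer: 3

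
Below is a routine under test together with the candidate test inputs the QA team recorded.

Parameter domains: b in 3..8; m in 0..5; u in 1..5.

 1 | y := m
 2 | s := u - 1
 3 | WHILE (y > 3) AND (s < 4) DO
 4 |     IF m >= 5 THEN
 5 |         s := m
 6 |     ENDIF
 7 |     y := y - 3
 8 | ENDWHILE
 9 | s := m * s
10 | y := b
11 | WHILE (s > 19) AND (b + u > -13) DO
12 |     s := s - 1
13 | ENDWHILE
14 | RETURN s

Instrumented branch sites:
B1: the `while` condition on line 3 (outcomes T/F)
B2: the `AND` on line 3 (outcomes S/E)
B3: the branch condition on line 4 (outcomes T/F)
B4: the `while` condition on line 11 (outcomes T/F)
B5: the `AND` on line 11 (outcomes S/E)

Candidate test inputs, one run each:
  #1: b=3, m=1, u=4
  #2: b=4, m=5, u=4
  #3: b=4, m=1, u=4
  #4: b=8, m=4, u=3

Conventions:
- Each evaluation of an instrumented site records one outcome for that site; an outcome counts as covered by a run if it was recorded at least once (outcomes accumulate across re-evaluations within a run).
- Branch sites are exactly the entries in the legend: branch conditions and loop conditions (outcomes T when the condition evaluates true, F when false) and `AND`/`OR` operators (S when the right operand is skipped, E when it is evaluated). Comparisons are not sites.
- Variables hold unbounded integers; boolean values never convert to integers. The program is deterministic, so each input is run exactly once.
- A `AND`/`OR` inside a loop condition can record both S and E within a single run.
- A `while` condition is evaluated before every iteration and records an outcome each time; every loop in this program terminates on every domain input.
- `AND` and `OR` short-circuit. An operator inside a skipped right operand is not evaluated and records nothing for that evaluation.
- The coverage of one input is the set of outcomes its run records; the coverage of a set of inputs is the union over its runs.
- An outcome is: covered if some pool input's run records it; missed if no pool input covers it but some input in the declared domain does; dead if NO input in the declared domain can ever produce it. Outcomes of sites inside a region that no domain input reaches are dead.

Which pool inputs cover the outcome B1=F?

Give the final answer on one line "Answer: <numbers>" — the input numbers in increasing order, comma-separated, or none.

input #1 (b=3, m=1, u=4): covers B1=F
input #2 (b=4, m=5, u=4): covers B1=F
input #3 (b=4, m=1, u=4): covers B1=F
input #4 (b=8, m=4, u=3): covers B1=F

Answer: 1, 2, 3, 4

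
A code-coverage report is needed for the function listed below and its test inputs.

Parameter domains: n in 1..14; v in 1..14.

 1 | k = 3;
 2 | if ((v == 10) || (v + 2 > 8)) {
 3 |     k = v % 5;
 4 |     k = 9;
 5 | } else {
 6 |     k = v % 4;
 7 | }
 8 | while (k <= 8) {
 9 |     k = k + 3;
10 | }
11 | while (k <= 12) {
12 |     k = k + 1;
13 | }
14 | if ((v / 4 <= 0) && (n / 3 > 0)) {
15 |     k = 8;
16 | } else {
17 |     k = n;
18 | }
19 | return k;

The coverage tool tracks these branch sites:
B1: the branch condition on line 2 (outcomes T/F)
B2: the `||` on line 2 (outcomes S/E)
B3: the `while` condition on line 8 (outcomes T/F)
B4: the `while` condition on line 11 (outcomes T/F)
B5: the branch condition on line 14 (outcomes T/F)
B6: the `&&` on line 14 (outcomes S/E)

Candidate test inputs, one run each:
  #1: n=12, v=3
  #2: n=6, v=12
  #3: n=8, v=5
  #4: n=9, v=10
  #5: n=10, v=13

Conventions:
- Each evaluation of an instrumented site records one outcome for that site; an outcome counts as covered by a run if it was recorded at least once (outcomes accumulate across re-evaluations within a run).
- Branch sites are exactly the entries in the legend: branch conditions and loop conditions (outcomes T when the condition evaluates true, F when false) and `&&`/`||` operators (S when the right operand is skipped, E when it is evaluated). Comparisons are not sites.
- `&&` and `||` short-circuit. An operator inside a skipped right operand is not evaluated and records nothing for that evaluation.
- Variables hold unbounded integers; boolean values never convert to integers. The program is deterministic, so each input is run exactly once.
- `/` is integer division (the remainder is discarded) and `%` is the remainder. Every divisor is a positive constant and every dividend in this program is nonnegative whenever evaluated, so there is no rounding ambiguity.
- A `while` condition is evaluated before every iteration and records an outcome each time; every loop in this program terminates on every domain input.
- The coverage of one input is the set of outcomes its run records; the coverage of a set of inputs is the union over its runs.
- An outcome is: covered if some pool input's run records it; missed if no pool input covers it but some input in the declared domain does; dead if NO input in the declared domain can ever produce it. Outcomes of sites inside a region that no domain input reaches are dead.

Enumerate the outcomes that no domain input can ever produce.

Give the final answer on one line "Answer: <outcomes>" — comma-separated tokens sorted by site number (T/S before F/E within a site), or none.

exhaustive pass over the 196-input domain:
  reachable outcomes have witnesses, e.g. B1=T (e.g. n=1, v=7), B1=F (e.g. n=1, v=1), B2=S (e.g. n=1, v=10), B2=E (e.g. n=1, v=1)

Answer: none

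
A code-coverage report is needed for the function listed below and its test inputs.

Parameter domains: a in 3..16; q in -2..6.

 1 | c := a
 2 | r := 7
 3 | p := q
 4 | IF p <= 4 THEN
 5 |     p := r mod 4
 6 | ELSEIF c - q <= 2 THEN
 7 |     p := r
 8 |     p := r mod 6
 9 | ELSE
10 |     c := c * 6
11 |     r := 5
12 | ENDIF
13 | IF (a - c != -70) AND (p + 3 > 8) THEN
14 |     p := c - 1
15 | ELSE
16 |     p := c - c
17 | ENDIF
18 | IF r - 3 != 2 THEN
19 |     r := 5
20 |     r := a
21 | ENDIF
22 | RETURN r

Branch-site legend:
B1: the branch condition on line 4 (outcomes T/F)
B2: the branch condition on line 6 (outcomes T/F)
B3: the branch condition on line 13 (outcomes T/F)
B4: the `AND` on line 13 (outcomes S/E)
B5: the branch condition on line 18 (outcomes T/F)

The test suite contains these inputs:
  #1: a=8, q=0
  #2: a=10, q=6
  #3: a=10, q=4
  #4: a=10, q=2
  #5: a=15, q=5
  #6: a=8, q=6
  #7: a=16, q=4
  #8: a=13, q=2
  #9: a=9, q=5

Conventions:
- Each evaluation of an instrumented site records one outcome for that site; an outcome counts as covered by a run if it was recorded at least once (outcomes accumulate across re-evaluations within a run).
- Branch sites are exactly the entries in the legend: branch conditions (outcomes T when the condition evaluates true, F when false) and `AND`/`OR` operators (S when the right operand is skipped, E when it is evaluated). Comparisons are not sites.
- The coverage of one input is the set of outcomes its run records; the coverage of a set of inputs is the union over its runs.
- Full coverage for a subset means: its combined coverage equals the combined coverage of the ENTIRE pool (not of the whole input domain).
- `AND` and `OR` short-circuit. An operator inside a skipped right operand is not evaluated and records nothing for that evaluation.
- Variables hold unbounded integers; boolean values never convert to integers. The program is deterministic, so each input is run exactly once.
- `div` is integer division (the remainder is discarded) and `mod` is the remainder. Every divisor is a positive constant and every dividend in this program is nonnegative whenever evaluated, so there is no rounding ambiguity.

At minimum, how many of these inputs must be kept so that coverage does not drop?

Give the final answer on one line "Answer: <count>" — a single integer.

test 1 (a=8, q=0) fires B1->T, B4->E, B3->F, B5->T; hits B1=T, B3=F, B4=E, B5=T
test 2 (a=10, q=6) fires B1->F, B2->F, B4->E, B3->T, B5->F; hits B1=F, B2=F, B3=T, B4=E, B5=F
test 3 (a=10, q=4) fires B1->T, B4->E, B3->F, B5->T; hits B1=T, B3=F, B4=E, B5=T
test 4 (a=10, q=2) fires B1->T, B4->E, B3->F, B5->T; hits B1=T, B3=F, B4=E, B5=T
test 5 (a=15, q=5) fires B1->F, B2->F, B4->E, B3->F, B5->F; hits B1=F, B2=F, B3=F, B4=E, B5=F
test 6 (a=8, q=6) fires B1->F, B2->T, B4->E, B3->F, B5->T; hits B1=F, B2=T, B3=F, B4=E, B5=T
test 7 (a=16, q=4) fires B1->T, B4->E, B3->F, B5->T; hits B1=T, B3=F, B4=E, B5=T
test 8 (a=13, q=2) fires B1->T, B4->E, B3->F, B5->T; hits B1=T, B3=F, B4=E, B5=T
test 9 (a=9, q=5) fires B1->F, B2->F, B4->E, B3->F, B5->F; hits B1=F, B2=F, B3=F, B4=E, B5=F
pool-wide coverage (9 outcomes): B1=T, B1=F, B2=T, B2=F, B3=T, B3=F, B4=E, B5=T, B5=F
checked all size-1 subsets: none covers 9 outcomes (max 5/9)
checked all size-2 subsets: none covers 9 outcomes (max 8/9)
inputs {1, 2, 6} (size 3) cover everything; no size-3 subset with a lexicographically smaller index list covers all 9

Answer: 3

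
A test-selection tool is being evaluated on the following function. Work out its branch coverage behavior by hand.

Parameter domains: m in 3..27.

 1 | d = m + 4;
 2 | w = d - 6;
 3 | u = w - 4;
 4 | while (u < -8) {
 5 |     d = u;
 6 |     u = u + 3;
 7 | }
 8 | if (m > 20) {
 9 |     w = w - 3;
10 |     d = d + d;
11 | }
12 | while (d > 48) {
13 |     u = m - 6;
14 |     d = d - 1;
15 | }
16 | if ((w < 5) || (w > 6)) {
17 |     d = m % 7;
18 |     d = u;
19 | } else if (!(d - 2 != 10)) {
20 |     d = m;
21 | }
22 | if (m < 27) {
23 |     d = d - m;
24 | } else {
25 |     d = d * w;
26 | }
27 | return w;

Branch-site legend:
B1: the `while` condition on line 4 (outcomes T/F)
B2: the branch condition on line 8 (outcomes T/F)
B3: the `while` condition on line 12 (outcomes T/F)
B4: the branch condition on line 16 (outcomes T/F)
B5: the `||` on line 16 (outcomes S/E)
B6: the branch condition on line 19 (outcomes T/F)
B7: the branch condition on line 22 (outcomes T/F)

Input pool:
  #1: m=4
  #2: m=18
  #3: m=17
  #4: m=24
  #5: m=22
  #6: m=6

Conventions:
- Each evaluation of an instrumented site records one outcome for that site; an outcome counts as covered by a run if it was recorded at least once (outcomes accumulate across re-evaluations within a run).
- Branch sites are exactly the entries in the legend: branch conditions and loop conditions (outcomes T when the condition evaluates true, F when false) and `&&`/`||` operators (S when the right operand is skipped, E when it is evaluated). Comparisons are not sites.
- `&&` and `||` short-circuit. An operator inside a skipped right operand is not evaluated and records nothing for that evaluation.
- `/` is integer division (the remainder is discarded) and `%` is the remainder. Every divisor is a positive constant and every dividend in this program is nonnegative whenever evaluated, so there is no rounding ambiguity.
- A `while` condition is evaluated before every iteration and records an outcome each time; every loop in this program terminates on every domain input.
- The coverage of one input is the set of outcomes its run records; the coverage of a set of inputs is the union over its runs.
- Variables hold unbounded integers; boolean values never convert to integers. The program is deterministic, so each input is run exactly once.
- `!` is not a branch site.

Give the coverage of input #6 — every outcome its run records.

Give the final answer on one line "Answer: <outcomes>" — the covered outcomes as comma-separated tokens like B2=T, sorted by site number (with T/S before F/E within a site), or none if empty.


Running input #6 (m=6), event by event:
  B1->F, B2->F, B3->F, B5->S, B4->T, B7->T
distinct outcomes covered: B1=F, B2=F, B3=F, B4=T, B5=S, B7=T
Answer: B1=F, B2=F, B3=F, B4=T, B5=S, B7=T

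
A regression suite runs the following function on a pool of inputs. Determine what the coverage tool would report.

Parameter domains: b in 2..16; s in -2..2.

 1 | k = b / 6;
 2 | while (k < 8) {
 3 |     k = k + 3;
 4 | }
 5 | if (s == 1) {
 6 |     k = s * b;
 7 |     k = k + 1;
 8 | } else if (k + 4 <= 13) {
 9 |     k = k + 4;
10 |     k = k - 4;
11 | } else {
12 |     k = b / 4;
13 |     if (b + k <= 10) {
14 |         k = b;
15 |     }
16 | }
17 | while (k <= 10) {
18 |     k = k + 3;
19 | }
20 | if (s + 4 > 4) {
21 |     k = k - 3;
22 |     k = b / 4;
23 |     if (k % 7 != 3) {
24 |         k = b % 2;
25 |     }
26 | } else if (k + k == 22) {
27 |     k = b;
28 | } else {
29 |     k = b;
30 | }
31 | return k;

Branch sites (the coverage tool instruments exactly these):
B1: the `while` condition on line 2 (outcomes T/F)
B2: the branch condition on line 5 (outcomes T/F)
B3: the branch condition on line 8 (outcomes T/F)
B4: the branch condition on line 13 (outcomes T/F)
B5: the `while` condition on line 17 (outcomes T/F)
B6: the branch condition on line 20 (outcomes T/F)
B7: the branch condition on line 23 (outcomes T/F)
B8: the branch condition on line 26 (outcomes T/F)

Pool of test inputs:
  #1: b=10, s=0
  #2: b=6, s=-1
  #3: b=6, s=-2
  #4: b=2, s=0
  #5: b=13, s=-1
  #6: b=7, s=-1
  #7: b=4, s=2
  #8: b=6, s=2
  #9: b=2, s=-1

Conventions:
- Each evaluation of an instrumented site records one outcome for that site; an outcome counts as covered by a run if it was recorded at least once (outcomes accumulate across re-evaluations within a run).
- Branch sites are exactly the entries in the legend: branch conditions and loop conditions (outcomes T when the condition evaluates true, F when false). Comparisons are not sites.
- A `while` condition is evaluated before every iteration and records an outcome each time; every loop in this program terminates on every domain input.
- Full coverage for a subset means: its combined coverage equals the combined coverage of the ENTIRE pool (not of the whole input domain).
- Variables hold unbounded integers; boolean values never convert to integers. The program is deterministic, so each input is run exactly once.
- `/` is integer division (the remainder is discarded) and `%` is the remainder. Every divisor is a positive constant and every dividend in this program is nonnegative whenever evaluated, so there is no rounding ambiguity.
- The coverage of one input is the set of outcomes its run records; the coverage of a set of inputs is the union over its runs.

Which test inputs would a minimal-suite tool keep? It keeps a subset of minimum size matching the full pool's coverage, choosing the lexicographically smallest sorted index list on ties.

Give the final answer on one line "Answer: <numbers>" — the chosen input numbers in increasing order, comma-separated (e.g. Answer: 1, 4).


input #1 (b=10, s=0): events B1->T, B1->T, B1->T, B1->F, B2->F, B3->F, B4->F, B5->T, B5->T, B5->T, B5->F, B6->F, B8->T; covers B1=T, B1=F, B2=F, B3=F, B4=F, B5=T, B5=F, B6=F, B8=T
input #2 (b=6, s=-1): events B1->T, B1->T, B1->T, B1->F, B2->F, B3->F, B4->T, B5->T, B5->T, B5->F, B6->F, B8->F; covers B1=T, B1=F, B2=F, B3=F, B4=T, B5=T, B5=F, B6=F, B8=F
input #3 (b=6, s=-2): events B1->T, B1->T, B1->T, B1->F, B2->F, B3->F, B4->T, B5->T, B5->T, B5->F, B6->F, B8->F; covers B1=T, B1=F, B2=F, B3=F, B4=T, B5=T, B5=F, B6=F, B8=F
input #4 (b=2, s=0): events B1->T, B1->T, B1->T, B1->F, B2->F, B3->T, B5->T, B5->F, B6->F, B8->F; covers B1=T, B1=F, B2=F, B3=T, B5=T, B5=F, B6=F, B8=F
input #5 (b=13, s=-1): events B1->T, B1->T, B1->F, B2->F, B3->T, B5->T, B5->F, B6->F, B8->T; covers B1=T, B1=F, B2=F, B3=T, B5=T, B5=F, B6=F, B8=T
input #6 (b=7, s=-1): events B1->T, B1->T, B1->T, B1->F, B2->F, B3->F, B4->T, B5->T, B5->T, B5->F, B6->F, B8->F; covers B1=T, B1=F, B2=F, B3=F, B4=T, B5=T, B5=F, B6=F, B8=F
input #7 (b=4, s=2): events B1->T, B1->T, B1->T, B1->F, B2->F, B3->T, B5->T, B5->F, B6->T, B7->T; covers B1=T, B1=F, B2=F, B3=T, B5=T, B5=F, B6=T, B7=T
input #8 (b=6, s=2): events B1->T, B1->T, B1->T, B1->F, B2->F, B3->F, B4->T, B5->T, B5->T, B5->F, B6->T, B7->T; covers B1=T, B1=F, B2=F, B3=F, B4=T, B5=T, B5=F, B6=T, B7=T
input #9 (b=2, s=-1): events B1->T, B1->T, B1->T, B1->F, B2->F, B3->T, B5->T, B5->F, B6->F, B8->F; covers B1=T, B1=F, B2=F, B3=T, B5=T, B5=F, B6=F, B8=F
the full pool covers 14 outcomes: B1=T, B1=F, B2=F, B3=T, B3=F, B4=T, B4=F, B5=T, B5=F, B6=T, B6=F, B7=T, B8=T, B8=F
every size-1 subset falls short of the 14 outcomes (best: 9/14)
every size-2 subset falls short of the 14 outcomes (best: 12/14)
the canonical winner is {1, 2, 7}: size 3, full 14-outcome coverage, earliest index list among size-3 covers
Answer: 1, 2, 7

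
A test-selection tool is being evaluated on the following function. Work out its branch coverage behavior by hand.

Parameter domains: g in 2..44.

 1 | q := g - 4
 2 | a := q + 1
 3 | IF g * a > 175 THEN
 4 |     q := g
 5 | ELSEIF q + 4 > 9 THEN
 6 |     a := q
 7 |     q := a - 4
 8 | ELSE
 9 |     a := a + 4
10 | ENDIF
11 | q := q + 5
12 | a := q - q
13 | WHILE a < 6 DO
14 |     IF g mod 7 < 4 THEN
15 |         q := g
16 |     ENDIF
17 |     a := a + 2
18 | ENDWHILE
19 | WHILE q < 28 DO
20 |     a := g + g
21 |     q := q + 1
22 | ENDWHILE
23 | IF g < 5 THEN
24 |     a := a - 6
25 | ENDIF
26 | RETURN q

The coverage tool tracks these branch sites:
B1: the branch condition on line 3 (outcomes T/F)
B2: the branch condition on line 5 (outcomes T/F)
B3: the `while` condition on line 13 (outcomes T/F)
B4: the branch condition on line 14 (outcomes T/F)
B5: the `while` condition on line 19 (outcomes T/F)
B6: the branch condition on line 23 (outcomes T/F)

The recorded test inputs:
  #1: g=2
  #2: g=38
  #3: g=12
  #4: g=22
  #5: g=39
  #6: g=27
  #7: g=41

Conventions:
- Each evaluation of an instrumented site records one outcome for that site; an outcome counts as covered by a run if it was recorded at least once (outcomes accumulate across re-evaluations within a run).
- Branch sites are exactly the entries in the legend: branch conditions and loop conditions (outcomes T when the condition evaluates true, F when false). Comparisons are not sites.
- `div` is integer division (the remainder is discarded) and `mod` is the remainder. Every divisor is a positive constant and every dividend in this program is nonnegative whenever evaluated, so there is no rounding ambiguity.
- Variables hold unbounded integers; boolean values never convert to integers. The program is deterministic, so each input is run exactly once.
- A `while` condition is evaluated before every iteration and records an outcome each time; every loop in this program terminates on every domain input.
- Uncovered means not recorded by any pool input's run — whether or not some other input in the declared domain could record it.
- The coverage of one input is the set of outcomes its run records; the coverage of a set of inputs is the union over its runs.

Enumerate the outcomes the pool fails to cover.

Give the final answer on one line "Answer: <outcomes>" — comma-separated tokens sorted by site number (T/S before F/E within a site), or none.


#1 (g=2) -> covered: B1=F, B2=F, B3=T, B3=F, B4=T, B5=T, B5=F, B6=T
#2 (g=38) -> covered: B1=T, B3=T, B3=F, B4=T, B5=F, B6=F
#3 (g=12) -> covered: B1=F, B2=T, B3=T, B3=F, B4=F, B5=T, B5=F, B6=F
#4 (g=22) -> covered: B1=T, B3=T, B3=F, B4=T, B5=T, B5=F, B6=F
#5 (g=39) -> covered: B1=T, B3=T, B3=F, B4=F, B5=F, B6=F
#6 (g=27) -> covered: B1=T, B3=T, B3=F, B4=F, B5=F, B6=F
#7 (g=41) -> covered: B1=T, B3=T, B3=F, B4=F, B5=F, B6=F
union over the pool: B1=T, B1=F, B2=T, B2=F, B3=T, B3=F, B4=T, B4=F, B5=T, B5=F, B6=T, B6=F
uncovered (0 of 12): none
Answer: none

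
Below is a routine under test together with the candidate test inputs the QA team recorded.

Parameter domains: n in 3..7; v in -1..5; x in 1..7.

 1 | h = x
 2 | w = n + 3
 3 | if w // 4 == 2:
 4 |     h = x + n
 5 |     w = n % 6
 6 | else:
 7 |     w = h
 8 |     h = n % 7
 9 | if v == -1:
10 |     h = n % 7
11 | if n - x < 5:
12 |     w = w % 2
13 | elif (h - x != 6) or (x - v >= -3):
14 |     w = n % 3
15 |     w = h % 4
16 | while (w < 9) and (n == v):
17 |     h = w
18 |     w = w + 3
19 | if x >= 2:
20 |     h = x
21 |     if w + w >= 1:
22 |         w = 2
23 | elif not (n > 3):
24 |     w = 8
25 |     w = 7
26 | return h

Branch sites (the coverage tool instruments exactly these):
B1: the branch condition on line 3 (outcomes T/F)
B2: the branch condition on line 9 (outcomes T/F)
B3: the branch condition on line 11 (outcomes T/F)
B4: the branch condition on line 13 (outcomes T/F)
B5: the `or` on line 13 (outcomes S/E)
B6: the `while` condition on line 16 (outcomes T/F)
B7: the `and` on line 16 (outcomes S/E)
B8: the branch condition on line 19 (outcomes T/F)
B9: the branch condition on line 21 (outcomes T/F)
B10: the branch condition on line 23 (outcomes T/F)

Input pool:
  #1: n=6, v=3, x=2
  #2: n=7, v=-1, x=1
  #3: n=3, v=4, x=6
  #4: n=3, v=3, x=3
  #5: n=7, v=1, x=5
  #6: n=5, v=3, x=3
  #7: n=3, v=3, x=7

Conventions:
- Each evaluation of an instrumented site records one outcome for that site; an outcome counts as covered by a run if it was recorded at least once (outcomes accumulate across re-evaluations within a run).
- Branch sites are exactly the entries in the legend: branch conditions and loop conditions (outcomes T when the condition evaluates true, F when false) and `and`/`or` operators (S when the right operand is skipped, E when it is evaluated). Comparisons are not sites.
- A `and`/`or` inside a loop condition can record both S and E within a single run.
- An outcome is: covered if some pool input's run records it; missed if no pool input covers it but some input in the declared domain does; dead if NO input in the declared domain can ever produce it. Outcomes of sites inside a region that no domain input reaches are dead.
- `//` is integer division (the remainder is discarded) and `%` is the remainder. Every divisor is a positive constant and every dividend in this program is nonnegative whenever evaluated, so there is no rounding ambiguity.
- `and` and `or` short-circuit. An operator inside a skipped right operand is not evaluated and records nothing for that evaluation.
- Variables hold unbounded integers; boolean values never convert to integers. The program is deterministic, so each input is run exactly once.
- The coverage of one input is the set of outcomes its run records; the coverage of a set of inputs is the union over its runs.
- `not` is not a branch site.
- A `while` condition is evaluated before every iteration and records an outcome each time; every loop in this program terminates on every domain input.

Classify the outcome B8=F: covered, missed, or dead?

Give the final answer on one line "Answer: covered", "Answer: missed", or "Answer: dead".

B8=F is recorded by pool input(s) 2 -> covered

Answer: covered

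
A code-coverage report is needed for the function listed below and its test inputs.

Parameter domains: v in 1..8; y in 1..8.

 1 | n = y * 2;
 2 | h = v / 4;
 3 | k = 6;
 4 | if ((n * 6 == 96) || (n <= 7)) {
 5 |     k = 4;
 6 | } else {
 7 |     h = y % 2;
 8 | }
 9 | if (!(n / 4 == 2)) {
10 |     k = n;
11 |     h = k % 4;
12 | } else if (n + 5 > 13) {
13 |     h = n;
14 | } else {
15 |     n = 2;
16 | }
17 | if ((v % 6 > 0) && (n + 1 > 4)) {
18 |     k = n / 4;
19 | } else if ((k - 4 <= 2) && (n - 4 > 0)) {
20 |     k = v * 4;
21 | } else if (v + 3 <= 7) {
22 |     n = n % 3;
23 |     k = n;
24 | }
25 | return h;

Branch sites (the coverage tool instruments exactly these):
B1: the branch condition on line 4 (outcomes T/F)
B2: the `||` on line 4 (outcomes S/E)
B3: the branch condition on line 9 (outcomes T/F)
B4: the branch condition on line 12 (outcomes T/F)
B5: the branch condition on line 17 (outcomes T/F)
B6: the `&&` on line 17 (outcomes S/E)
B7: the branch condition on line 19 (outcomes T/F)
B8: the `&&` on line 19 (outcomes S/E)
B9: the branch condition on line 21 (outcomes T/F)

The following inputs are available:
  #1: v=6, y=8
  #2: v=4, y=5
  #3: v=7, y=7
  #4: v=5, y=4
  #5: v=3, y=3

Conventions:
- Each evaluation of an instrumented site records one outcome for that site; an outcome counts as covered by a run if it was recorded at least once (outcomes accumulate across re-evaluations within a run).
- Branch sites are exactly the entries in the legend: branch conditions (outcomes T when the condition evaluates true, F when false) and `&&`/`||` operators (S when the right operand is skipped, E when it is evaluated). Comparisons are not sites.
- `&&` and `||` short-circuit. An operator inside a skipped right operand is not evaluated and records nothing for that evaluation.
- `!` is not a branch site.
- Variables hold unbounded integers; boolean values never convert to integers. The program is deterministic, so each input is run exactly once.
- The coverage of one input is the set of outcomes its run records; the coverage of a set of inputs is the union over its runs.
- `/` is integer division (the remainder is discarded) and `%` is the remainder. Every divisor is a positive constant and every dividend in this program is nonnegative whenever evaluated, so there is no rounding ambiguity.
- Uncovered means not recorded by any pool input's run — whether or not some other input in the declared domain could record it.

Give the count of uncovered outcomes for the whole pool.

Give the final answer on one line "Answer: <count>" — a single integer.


test 1 (v=6, y=8) fires B2->S, B1->T, B3->T, B6->S, B5->F, B8->S, B7->F, B9->F; hits B1=T, B2=S, B3=T, B5=F, B6=S, B7=F, B8=S, B9=F
test 2 (v=4, y=5) fires B2->E, B1->F, B3->F, B4->T, B6->E, B5->T; hits B1=F, B2=E, B3=F, B4=T, B5=T, B6=E
test 3 (v=7, y=7) fires B2->E, B1->F, B3->T, B6->E, B5->T; hits B1=F, B2=E, B3=T, B5=T, B6=E
test 4 (v=5, y=4) fires B2->E, B1->F, B3->F, B4->F, B6->E, B5->F, B8->E, B7->F, B9->F; hits B1=F, B2=E, B3=F, B4=F, B5=F, B6=E, B7=F, B8=E, B9=F
test 5 (v=3, y=3) fires B2->E, B1->T, B3->T, B6->E, B5->T; hits B1=T, B2=E, B3=T, B5=T, B6=E
union over the pool: B1=T, B1=F, B2=S, B2=E, B3=T, B3=F, B4=T, B4=F, B5=T, B5=F, B6=S, B6=E, B7=F, B8=S, B8=E, B9=F
uncovered (2 of 18): B7=T, B9=T
Answer: 2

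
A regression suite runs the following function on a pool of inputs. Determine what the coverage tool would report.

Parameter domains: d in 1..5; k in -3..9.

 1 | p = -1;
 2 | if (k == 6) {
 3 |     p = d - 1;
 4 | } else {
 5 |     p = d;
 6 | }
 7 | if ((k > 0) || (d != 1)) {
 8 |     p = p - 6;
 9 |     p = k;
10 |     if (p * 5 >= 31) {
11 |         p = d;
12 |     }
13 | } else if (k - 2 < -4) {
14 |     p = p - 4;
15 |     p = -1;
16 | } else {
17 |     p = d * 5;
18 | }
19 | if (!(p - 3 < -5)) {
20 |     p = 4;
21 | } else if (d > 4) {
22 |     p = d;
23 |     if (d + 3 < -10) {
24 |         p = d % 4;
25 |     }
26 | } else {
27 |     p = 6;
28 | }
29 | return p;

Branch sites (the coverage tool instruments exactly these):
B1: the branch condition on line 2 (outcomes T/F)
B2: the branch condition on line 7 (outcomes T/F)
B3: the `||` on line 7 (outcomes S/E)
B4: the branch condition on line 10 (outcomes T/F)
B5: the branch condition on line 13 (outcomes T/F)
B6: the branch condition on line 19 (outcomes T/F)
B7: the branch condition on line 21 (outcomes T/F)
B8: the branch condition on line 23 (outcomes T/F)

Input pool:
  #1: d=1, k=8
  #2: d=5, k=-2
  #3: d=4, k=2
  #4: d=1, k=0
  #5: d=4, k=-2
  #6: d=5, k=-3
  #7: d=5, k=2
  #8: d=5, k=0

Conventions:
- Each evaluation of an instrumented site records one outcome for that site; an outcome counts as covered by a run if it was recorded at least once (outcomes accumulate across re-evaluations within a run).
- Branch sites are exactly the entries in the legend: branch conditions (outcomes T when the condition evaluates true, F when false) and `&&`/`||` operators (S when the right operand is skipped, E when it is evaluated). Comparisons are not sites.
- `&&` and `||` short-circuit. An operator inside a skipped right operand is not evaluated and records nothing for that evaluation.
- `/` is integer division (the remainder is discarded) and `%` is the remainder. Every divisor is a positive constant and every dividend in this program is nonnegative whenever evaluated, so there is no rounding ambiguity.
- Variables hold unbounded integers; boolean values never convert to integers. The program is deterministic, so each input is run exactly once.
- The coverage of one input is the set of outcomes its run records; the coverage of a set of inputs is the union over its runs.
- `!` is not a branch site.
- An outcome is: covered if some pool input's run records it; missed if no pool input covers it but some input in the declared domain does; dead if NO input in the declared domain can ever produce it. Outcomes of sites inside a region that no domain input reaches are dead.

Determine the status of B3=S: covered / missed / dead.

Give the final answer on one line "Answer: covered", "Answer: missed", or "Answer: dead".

B3=S is recorded by pool input(s) 1, 3, 7 -> covered

Answer: covered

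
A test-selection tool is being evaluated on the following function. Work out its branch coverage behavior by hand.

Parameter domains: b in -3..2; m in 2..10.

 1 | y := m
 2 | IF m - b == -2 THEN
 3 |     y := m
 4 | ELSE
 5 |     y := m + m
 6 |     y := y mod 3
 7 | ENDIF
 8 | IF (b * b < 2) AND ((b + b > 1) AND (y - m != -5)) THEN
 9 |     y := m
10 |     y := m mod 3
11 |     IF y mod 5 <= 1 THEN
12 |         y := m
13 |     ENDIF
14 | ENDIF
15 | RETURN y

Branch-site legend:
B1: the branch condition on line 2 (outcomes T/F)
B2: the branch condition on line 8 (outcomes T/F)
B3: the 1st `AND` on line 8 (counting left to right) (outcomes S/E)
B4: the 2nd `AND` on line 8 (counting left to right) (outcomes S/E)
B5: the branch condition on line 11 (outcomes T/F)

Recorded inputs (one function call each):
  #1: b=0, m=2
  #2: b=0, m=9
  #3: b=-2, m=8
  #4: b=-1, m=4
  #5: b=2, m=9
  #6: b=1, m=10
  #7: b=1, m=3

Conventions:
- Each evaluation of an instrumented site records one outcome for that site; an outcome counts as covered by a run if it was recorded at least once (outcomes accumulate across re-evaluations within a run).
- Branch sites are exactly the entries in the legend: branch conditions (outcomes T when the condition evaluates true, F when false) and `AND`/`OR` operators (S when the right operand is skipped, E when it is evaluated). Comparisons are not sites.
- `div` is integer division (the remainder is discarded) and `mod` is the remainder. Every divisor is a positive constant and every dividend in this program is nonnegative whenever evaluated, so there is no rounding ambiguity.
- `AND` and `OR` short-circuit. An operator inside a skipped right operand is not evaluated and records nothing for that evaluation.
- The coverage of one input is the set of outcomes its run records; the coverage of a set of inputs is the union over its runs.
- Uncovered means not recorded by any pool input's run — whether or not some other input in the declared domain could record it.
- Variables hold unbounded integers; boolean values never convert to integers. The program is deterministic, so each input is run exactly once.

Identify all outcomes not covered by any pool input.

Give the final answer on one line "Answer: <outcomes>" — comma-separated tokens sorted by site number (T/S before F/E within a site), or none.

input #1 (b=0, m=2): covers B1=F, B2=F, B3=E, B4=S
input #2 (b=0, m=9): covers B1=F, B2=F, B3=E, B4=S
input #3 (b=-2, m=8): covers B1=F, B2=F, B3=S
input #4 (b=-1, m=4): covers B1=F, B2=F, B3=E, B4=S
input #5 (b=2, m=9): covers B1=F, B2=F, B3=S
input #6 (b=1, m=10): covers B1=F, B2=T, B3=E, B4=E, B5=T
input #7 (b=1, m=3): covers B1=F, B2=T, B3=E, B4=E, B5=T
union over the pool: B1=F, B2=T, B2=F, B3=S, B3=E, B4=S, B4=E, B5=T
uncovered (2 of 10): B1=T, B5=F

Answer: B1=T, B5=F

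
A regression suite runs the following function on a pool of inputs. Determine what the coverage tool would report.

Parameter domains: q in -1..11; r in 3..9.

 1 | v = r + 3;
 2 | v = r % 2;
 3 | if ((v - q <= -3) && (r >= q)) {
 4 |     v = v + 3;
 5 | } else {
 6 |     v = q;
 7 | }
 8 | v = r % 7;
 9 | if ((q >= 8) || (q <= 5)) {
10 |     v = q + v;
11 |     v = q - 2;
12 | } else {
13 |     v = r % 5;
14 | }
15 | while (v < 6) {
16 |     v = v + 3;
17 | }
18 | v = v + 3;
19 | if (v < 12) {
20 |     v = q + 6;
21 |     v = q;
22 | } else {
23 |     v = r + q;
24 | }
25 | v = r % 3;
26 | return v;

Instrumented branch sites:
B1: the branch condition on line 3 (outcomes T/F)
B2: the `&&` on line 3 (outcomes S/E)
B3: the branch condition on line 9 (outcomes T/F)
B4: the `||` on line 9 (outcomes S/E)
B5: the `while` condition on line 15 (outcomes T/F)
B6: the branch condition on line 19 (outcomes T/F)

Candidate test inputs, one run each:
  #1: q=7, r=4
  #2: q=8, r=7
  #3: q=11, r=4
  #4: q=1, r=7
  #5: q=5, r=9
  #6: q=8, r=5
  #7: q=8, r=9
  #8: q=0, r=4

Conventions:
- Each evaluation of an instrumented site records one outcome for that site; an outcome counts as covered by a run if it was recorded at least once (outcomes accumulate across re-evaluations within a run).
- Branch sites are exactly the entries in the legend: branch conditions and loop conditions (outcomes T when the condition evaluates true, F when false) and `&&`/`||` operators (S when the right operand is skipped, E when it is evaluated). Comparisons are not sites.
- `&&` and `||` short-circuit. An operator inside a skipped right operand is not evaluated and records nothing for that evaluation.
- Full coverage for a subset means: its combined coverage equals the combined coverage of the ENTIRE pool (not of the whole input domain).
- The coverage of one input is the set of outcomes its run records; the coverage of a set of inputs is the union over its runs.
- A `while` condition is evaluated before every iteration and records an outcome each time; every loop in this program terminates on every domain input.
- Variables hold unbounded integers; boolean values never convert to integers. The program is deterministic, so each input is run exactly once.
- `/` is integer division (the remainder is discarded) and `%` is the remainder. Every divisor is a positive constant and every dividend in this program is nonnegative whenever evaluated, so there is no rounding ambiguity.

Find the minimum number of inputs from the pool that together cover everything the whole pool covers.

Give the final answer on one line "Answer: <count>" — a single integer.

input #1 (q=7, r=4): events B2->E, B1->F, B4->E, B3->F, B5->T, B5->F, B6->T; covers B1=F, B2=E, B3=F, B4=E, B5=T, B5=F, B6=T
input #2 (q=8, r=7): events B2->E, B1->F, B4->S, B3->T, B5->F, B6->T; covers B1=F, B2=E, B3=T, B4=S, B5=F, B6=T
input #3 (q=11, r=4): events B2->E, B1->F, B4->S, B3->T, B5->F, B6->F; covers B1=F, B2=E, B3=T, B4=S, B5=F, B6=F
input #4 (q=1, r=7): events B2->S, B1->F, B4->E, B3->T, B5->T, B5->T, B5->T, B5->F, B6->T; covers B1=F, B2=S, B3=T, B4=E, B5=T, B5=F, B6=T
input #5 (q=5, r=9): events B2->E, B1->T, B4->E, B3->T, B5->T, B5->F, B6->T; covers B1=T, B2=E, B3=T, B4=E, B5=T, B5=F, B6=T
input #6 (q=8, r=5): events B2->E, B1->F, B4->S, B3->T, B5->F, B6->T; covers B1=F, B2=E, B3=T, B4=S, B5=F, B6=T
input #7 (q=8, r=9): events B2->E, B1->T, B4->S, B3->T, B5->F, B6->T; covers B1=T, B2=E, B3=T, B4=S, B5=F, B6=T
input #8 (q=0, r=4): events B2->S, B1->F, B4->E, B3->T, B5->T, B5->T, B5->T, B5->F, B6->T; covers B1=F, B2=S, B3=T, B4=E, B5=T, B5=F, B6=T
together the pool reaches 12 outcomes: B1=T, B1=F, B2=S, B2=E, B3=T, B3=F, B4=S, B4=E, B5=T, B5=F, B6=T, B6=F
checked all size-1 subsets: none covers 12 outcomes (max 7/12)
checked all size-2 subsets: none covers 12 outcomes (max 10/12)
checked all size-3 subsets: none covers 12 outcomes (max 11/12)
the canonical winner is {1, 3, 4, 5}: size 4, full 12-outcome coverage, earliest index list among size-4 covers

Answer: 4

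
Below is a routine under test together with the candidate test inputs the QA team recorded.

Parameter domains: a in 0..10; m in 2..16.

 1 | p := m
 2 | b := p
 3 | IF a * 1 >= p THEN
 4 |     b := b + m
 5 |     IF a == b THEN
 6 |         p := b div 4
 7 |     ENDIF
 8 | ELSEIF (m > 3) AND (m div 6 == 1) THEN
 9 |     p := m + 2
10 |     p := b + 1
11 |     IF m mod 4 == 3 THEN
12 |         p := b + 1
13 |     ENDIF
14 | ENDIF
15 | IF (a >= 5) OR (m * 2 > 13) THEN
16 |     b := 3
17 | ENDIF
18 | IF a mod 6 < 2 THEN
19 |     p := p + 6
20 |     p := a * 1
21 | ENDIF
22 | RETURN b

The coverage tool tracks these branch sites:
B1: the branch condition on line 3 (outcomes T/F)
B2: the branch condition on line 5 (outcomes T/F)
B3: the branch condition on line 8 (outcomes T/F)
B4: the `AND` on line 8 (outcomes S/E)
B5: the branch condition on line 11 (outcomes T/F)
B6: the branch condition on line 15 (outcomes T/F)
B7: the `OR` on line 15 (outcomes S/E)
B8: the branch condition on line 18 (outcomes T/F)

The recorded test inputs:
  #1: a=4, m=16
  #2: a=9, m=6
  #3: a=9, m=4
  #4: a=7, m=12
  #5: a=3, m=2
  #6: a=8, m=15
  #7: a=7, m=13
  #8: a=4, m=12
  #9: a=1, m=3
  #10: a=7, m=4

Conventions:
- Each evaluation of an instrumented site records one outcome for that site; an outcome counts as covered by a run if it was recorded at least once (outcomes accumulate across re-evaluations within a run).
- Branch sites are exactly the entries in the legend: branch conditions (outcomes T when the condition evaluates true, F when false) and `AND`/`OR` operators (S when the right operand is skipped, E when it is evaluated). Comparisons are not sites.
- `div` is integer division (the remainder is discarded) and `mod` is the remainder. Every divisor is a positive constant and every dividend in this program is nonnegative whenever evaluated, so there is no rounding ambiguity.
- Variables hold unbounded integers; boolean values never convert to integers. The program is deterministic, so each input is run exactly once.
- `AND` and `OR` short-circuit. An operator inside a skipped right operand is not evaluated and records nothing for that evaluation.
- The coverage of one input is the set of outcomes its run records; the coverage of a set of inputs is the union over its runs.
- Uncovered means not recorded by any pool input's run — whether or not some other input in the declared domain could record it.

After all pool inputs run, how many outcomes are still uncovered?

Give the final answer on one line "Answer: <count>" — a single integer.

input #1, a=4, m=16: outcomes B1=F, B3=F, B4=E, B6=T, B7=E, B8=F
input #2, a=9, m=6: outcomes B1=T, B2=F, B6=T, B7=S, B8=F
input #3, a=9, m=4: outcomes B1=T, B2=F, B6=T, B7=S, B8=F
input #4, a=7, m=12: outcomes B1=F, B3=F, B4=E, B6=T, B7=S, B8=T
input #5, a=3, m=2: outcomes B1=T, B2=F, B6=F, B7=E, B8=F
input #6, a=8, m=15: outcomes B1=F, B3=F, B4=E, B6=T, B7=S, B8=F
input #7, a=7, m=13: outcomes B1=F, B3=F, B4=E, B6=T, B7=S, B8=T
input #8, a=4, m=12: outcomes B1=F, B3=F, B4=E, B6=T, B7=E, B8=F
input #9, a=1, m=3: outcomes B1=F, B3=F, B4=S, B6=F, B7=E, B8=T
input #10, a=7, m=4: outcomes B1=T, B2=F, B6=T, B7=S, B8=T
union over the pool: B1=T, B1=F, B2=F, B3=F, B4=S, B4=E, B6=T, B6=F, B7=S, B7=E, B8=T, B8=F
uncovered (4 of 16): B2=T, B3=T, B5=T, B5=F

Answer: 4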